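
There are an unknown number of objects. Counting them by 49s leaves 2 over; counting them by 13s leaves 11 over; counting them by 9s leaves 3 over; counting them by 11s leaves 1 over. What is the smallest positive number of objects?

32979

From N ≡ 2 (mod 49) write N = 2 + 49t. Substituting into N ≡ 11 (mod 13) gives 49t ≡ 9 (mod 13), and since 10⁻¹ ≡ 4 (mod 13), t ≡ 10. Hence N ≡ 2 + 49·10 = 492 (mod 637).
From N ≡ 492 (mod 637) write N = 492 + 637t. Substituting into N ≡ 3 (mod 9) gives 637t ≡ 6 (mod 9), and since 7⁻¹ ≡ 4 (mod 9), t ≡ 6. Hence N ≡ 492 + 637·6 = 4314 (mod 5733).
From N ≡ 4314 (mod 5733) write N = 4314 + 5733t. Substituting into N ≡ 1 (mod 11) gives 5733t ≡ 10 (mod 11), and since 2⁻¹ ≡ 6 (mod 11), t ≡ 5. Hence N ≡ 4314 + 5733·5 = 32979 (mod 63063).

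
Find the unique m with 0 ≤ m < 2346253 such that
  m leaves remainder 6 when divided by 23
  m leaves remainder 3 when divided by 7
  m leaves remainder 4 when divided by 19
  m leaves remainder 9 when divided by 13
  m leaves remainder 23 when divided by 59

2190457

From m ≡ 6 (mod 23) write m = 6 + 23t. Substituting into m ≡ 3 (mod 7) gives 23t ≡ 4 (mod 7), and since 2⁻¹ ≡ 4 (mod 7), t ≡ 2. Hence m ≡ 6 + 23·2 = 52 (mod 161).
From m ≡ 52 (mod 161) write m = 52 + 161t. Substituting into m ≡ 4 (mod 19) gives 161t ≡ 9 (mod 19), and since 9⁻¹ ≡ 17 (mod 19), t ≡ 1. Hence m ≡ 52 + 161·1 = 213 (mod 3059).
From m ≡ 213 (mod 3059) write m = 213 + 3059t. Substituting into m ≡ 9 (mod 13) gives 3059t ≡ 4 (mod 13), and since 4⁻¹ ≡ 10 (mod 13), t ≡ 1. Hence m ≡ 213 + 3059·1 = 3272 (mod 39767).
From m ≡ 3272 (mod 39767) write m = 3272 + 39767t. Substituting into m ≡ 23 (mod 59) gives 39767t ≡ 55 (mod 59), and since 1⁻¹ ≡ 1 (mod 59), t ≡ 55. Hence m ≡ 3272 + 39767·55 = 2190457 (mod 2346253).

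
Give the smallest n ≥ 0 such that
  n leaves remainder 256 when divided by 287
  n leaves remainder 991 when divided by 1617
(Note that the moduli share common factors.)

Combine the congruences pairwise.
gcd(287, 1617) = 7 and 7 | (991 − 256), so the pair is consistent; merging gives n ≡ 12310 (mod 66297), where 66297 = lcm(287, 1617).
The solution is unique modulo lcm(287, 1617) = 66297.

12310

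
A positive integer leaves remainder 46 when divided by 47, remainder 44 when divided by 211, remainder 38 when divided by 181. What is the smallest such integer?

1764426

The moduli are pairwise coprime; N = 47·211·181 = 1794977.
N/47 = 38191; 38191 ≡ 27 (mod 47); 27·7 ≡ 1, so inverse 7.
N/211 = 8507; 8507 ≡ 67 (mod 211); 67·63 ≡ 1, so inverse 63.
N/181 = 9917; 9917 ≡ 143 (mod 181); 143·100 ≡ 1, so inverse 100.
x ≡ 46·38191·7 + 44·8507·63 + 38·9917·100 = 73563506.
73563506 mod 1794977 = 1764426.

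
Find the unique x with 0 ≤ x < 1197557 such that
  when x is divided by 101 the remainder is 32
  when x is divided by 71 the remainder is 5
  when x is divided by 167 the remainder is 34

Combine the congruences pairwise.
From x ≡ 32 (mod 101) write x = 32 + 101t. Substituting into x ≡ 5 (mod 71) gives 101t ≡ 44 (mod 71), and since 30⁻¹ ≡ 45 (mod 71), t ≡ 63. Hence x ≡ 32 + 101·63 = 6395 (mod 7171).
From x ≡ 6395 (mod 7171) write x = 6395 + 7171t. Substituting into x ≡ 34 (mod 167) gives 7171t ≡ 152 (mod 167), and since 157⁻¹ ≡ 50 (mod 167), t ≡ 85. Hence x ≡ 6395 + 7171·85 = 615930 (mod 1197557).

615930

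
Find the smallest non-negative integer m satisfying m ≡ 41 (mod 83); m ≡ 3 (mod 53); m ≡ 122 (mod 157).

The moduli are pairwise coprime; N = 83·53·157 = 690643.
N/83 = 8321; 8321 ≡ 21 (mod 83); 21·4 ≡ 1, so inverse 4.
N/53 = 13031; 13031 ≡ 46 (mod 53); 46·15 ≡ 1, so inverse 15.
N/157 = 4399; 4399 ≡ 3 (mod 157); 3·105 ≡ 1, so inverse 105.
m ≡ 41·8321·4 + 3·13031·15 + 122·4399·105 = 58302229.
58302229 mod 690643 = 288217.

288217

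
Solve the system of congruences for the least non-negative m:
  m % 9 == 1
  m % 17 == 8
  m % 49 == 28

From m ≡ 1 (mod 9) write m = 1 + 9t. Substituting into m ≡ 8 (mod 17) gives 9t ≡ 7 (mod 17), and since 9⁻¹ ≡ 2 (mod 17), t ≡ 14. Hence m ≡ 1 + 9·14 = 127 (mod 153).
From m ≡ 127 (mod 153) write m = 127 + 153t. Substituting into m ≡ 28 (mod 49) gives 153t ≡ 48 (mod 49), and since 6⁻¹ ≡ 41 (mod 49), t ≡ 8. Hence m ≡ 127 + 153·8 = 1351 (mod 7497).

1351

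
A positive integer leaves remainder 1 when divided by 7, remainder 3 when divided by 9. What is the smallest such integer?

From t ≡ 1 (mod 7) write t = 1 + 7s. Substituting into t ≡ 3 (mod 9) gives 7s ≡ 2 (mod 9), and since 7⁻¹ ≡ 4 (mod 9), s ≡ 8. Hence t ≡ 1 + 7·8 = 57 (mod 63).

57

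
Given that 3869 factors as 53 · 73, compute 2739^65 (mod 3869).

955

Mod 53: 2739 ≡ 36; by Fermat, exponent reduces to 65 mod 52 = 13; 36^13 ≡ 1 (mod 53).
Mod 73: 2739 ≡ 38; 38^65 ≡ 6 (mod 73).
Combine by CRT: x ≡ 1 (mod 53), x ≡ 6 (mod 73) ⇒ x ≡ 955 (mod 3869).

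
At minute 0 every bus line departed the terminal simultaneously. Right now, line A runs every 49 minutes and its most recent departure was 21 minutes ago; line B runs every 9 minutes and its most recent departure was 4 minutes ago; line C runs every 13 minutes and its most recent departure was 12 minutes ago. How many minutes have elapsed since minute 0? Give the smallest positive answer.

805

Combine the congruences pairwise.
From t ≡ 21 (mod 49) write t = 21 + 49s. Substituting into t ≡ 4 (mod 9) gives 49s ≡ 1 (mod 9), and since 4⁻¹ ≡ 7 (mod 9), s ≡ 7. Hence t ≡ 21 + 49·7 = 364 (mod 441).
From t ≡ 364 (mod 441) write t = 364 + 441s. Substituting into t ≡ 12 (mod 13) gives 441s ≡ 12 (mod 13), and since 12⁻¹ ≡ 12 (mod 13), s ≡ 1. Hence t ≡ 364 + 441·1 = 805 (mod 5733).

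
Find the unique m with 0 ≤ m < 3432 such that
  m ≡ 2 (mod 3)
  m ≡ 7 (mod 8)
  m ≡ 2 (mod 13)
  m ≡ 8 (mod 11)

2615

The moduli are pairwise coprime; N = 3·8·13·11 = 3432.
N/3 = 1144; 1144 ≡ 1 (mod 3), inverse 1.
N/8 = 429; 429 ≡ 5 (mod 8); 5·5 ≡ 1, so inverse 5.
N/13 = 264; 264 ≡ 4 (mod 13); 4·10 ≡ 1, so inverse 10.
N/11 = 312; 312 ≡ 4 (mod 11); 4·3 ≡ 1, so inverse 3.
m ≡ 2·1144·1 + 7·429·5 + 2·264·10 + 8·312·3 = 30071.
30071 mod 3432 = 2615.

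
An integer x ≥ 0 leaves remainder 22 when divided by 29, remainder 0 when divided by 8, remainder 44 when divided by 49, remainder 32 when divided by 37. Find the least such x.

45320

The moduli are pairwise coprime; N = 29·8·49·37 = 420616.
N/29 = 14504; 14504 ≡ 4 (mod 29); 4·22 ≡ 1, so inverse 22.
N/8 = 52577; 52577 ≡ 1 (mod 8), inverse 1.
N/49 = 8584; 8584 ≡ 9 (mod 49); 9·11 ≡ 1, so inverse 11.
N/37 = 11368; 11368 ≡ 9 (mod 37); 9·33 ≡ 1, so inverse 33.
x ≡ 22·14504·22 + 0·52577·1 + 44·8584·11 + 32·11368·33 = 23179200.
23179200 mod 420616 = 45320.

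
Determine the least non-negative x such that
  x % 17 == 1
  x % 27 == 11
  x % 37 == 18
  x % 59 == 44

247844

From x ≡ 1 (mod 17) write x = 1 + 17t. Substituting into x ≡ 11 (mod 27) gives 17t ≡ 10 (mod 27), and since 17⁻¹ ≡ 8 (mod 27), t ≡ 26. Hence x ≡ 1 + 17·26 = 443 (mod 459).
From x ≡ 443 (mod 459) write x = 443 + 459t. Substituting into x ≡ 18 (mod 37) gives 459t ≡ 19 (mod 37), and since 15⁻¹ ≡ 5 (mod 37), t ≡ 21. Hence x ≡ 443 + 459·21 = 10082 (mod 16983).
From x ≡ 10082 (mod 16983) write x = 10082 + 16983t. Substituting into x ≡ 44 (mod 59) gives 16983t ≡ 51 (mod 59), and since 50⁻¹ ≡ 13 (mod 59), t ≡ 14. Hence x ≡ 10082 + 16983·14 = 247844 (mod 1001997).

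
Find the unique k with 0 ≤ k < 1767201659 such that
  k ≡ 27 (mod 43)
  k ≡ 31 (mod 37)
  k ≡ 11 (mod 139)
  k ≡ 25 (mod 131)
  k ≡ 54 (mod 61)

317323945

Combine the congruences pairwise.
From k ≡ 27 (mod 43) write k = 27 + 43t. Substituting into k ≡ 31 (mod 37) gives 43t ≡ 4 (mod 37), and since 6⁻¹ ≡ 31 (mod 37), t ≡ 13. Hence k ≡ 27 + 43·13 = 586 (mod 1591).
From k ≡ 586 (mod 1591) write k = 586 + 1591t. Substituting into k ≡ 11 (mod 139) gives 1591t ≡ 120 (mod 139), and since 62⁻¹ ≡ 74 (mod 139), t ≡ 123. Hence k ≡ 586 + 1591·123 = 196279 (mod 221149).
From k ≡ 196279 (mod 221149) write k = 196279 + 221149t. Substituting into k ≡ 25 (mod 131) gives 221149t ≡ 115 (mod 131), and since 21⁻¹ ≡ 25 (mod 131), t ≡ 124. Hence k ≡ 196279 + 221149·124 = 27618755 (mod 28970519).
From k ≡ 27618755 (mod 28970519) write k = 27618755 + 28970519t. Substituting into k ≡ 54 (mod 61) gives 28970519t ≡ 25 (mod 61), and since 33⁻¹ ≡ 37 (mod 61), t ≡ 10. Hence k ≡ 27618755 + 28970519·10 = 317323945 (mod 1767201659).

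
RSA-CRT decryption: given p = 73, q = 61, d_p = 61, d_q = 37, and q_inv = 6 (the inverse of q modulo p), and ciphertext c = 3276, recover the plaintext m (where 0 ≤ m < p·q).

1889

m₁ = c^(d_p) mod p: c ≡ 64 (mod 73), and 64^61 mod 73 = 64.
m₂ = c^(d_q) mod q: c ≡ 43 (mod 61), and 43^37 mod 61 = 59.
h = q_inv·(m₁ − m₂) mod p = 6·(64 − 59) mod 73 = 30.
m = m₂ + h·q = 59 + 30·61 = 1889.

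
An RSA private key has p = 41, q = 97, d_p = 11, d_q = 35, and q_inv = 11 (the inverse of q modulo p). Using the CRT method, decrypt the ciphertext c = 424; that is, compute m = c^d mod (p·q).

2293

m₁ = c^(d_p) mod p: c ≡ 14 (mod 41), and 14^11 mod 41 = 38.
m₂ = c^(d_q) mod q: c ≡ 36 (mod 97), and 36^35 mod 97 = 62.
h = q_inv·(m₁ − m₂) mod p = 11·(38 − 62) mod 41 = 23.
m = m₂ + h·q = 62 + 23·97 = 2293.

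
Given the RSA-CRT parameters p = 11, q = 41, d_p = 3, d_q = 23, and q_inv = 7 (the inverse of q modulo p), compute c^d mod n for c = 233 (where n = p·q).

393

m₁ = c^(d_p) mod p: c ≡ 2 (mod 11), and 2^3 mod 11 = 8.
m₂ = c^(d_q) mod q: c ≡ 28 (mod 41), and 28^23 mod 41 = 24.
h = q_inv·(m₁ − m₂) mod p = 7·(8 − 24) mod 11 = 9.
m = m₂ + h·q = 24 + 9·41 = 393.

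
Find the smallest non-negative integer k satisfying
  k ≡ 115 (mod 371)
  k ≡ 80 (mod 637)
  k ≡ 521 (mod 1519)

562551

gcd(371, 637) = 7 and 7 | (80 − 115), so the pair is consistent; merging gives k ≡ 22375 (mod 33761), where 33761 = lcm(371, 637).
gcd(33761, 1519) = 49 and 49 | (521 − 22375), so the pair is consistent; merging gives k ≡ 562551 (mod 1046591), where 1046591 = lcm(33761, 1519).
The solution is unique modulo lcm(371, 637, 1519) = 1046591.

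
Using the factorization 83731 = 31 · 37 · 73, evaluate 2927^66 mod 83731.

76896

Mod 31: 2927 ≡ 13; by Fermat, exponent reduces to 66 mod 30 = 6; 13^6 ≡ 16 (mod 31).
Mod 37: 2927 ≡ 4; by Fermat, exponent reduces to 66 mod 36 = 30; 4^30 ≡ 10 (mod 37).
Mod 73: 2927 ≡ 7; 7^66 ≡ 27 (mod 73).
Combine by CRT: x ≡ 16 (mod 31), x ≡ 10 (mod 37), x ≡ 27 (mod 73) ⇒ x ≡ 76896 (mod 83731).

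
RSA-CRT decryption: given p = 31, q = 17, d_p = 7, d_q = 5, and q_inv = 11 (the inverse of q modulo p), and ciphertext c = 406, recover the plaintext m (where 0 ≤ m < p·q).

m₁ = c^(d_p) mod p: c ≡ 3 (mod 31), and 3^7 mod 31 = 17.
m₂ = c^(d_q) mod q: c ≡ 15 (mod 17), and 15^5 mod 17 = 2.
h = q_inv·(m₁ − m₂) mod p = 11·(17 − 2) mod 31 = 10.
m = m₂ + h·q = 2 + 10·17 = 172.

172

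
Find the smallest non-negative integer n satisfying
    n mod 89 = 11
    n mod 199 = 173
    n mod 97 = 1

From n ≡ 11 (mod 89) write n = 11 + 89t. Substituting into n ≡ 173 (mod 199) gives 89t ≡ 162 (mod 199), and since 89⁻¹ ≡ 161 (mod 199), t ≡ 13. Hence n ≡ 11 + 89·13 = 1168 (mod 17711).
From n ≡ 1168 (mod 17711) write n = 1168 + 17711t. Substituting into n ≡ 1 (mod 97) gives 17711t ≡ 94 (mod 97), and since 57⁻¹ ≡ 80 (mod 97), t ≡ 51. Hence n ≡ 1168 + 17711·51 = 904429 (mod 1717967).

904429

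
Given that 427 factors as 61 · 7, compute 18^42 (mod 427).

64

Mod 61: 18 ≡ 18; 18^42 ≡ 3 (mod 61).
Mod 7: 18 ≡ 4; since 6 | 42, by Fermat 4^42 ≡ 1 (mod 7).
Combine by CRT: x ≡ 3 (mod 61), x ≡ 1 (mod 7) ⇒ x ≡ 64 (mod 427).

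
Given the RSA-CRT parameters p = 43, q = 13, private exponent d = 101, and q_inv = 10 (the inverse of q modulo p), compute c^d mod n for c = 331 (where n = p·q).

535

d_p = d mod (p−1) = 101 mod 42 = 17; d_q = d mod (q−1) = 5.
m₁ = c^(d_p) mod p: c ≡ 30 (mod 43), and 30^17 mod 43 = 19.
m₂ = c^(d_q) mod q: c ≡ 6 (mod 13), and 6^5 mod 13 = 2.
h = q_inv·(m₁ − m₂) mod p = 10·(19 − 2) mod 43 = 41.
m = m₂ + h·q = 2 + 41·13 = 535.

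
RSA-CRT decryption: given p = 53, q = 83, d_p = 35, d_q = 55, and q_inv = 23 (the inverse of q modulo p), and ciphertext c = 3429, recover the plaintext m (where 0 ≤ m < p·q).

1289

m₁ = c^(d_p) mod p: c ≡ 37 (mod 53), and 37^35 mod 53 = 17.
m₂ = c^(d_q) mod q: c ≡ 26 (mod 83), and 26^55 mod 83 = 44.
h = q_inv·(m₁ − m₂) mod p = 23·(17 − 44) mod 53 = 15.
m = m₂ + h·q = 44 + 15·83 = 1289.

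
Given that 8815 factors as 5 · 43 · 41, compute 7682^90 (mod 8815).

Mod 5: 7682 ≡ 2; by Fermat, exponent reduces to 90 mod 4 = 2; 2^2 ≡ 4 (mod 5).
Mod 43: 7682 ≡ 28; by Fermat, exponent reduces to 90 mod 42 = 6; 28^6 ≡ 11 (mod 43).
Mod 41: 7682 ≡ 15; by Fermat, exponent reduces to 90 mod 40 = 10; 15^10 ≡ 32 (mod 41).
Combine by CRT: x ≡ 4 (mod 5), x ≡ 11 (mod 43), x ≡ 32 (mod 41) ⇒ x ≡ 1344 (mod 8815).

1344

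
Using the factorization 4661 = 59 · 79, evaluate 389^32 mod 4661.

Mod 59: 389 ≡ 35; 35^32 ≡ 41 (mod 59).
Mod 79: 389 ≡ 73; 73^32 ≡ 2 (mod 79).
Combine by CRT: x ≡ 41 (mod 59), x ≡ 2 (mod 79) ⇒ x ≡ 4584 (mod 4661).

4584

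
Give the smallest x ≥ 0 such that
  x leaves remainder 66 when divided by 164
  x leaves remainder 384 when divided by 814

43526

Combine the congruences pairwise.
gcd(164, 814) = 2 and 2 | (384 − 66), so the pair is consistent; merging gives x ≡ 43526 (mod 66748), where 66748 = lcm(164, 814).
The solution is unique modulo lcm(164, 814) = 66748.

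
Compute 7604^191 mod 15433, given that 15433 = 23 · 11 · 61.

Mod 23: 7604 ≡ 14; by Fermat, exponent reduces to 191 mod 22 = 15; 14^15 ≡ 17 (mod 23).
Mod 11: 7604 ≡ 3; by Fermat, exponent reduces to 191 mod 10 = 1; 3^1 ≡ 3 (mod 11).
Mod 61: 7604 ≡ 40; by Fermat, exponent reduces to 191 mod 60 = 11; 40^11 ≡ 29 (mod 61).
Combine by CRT: x ≡ 17 (mod 23), x ≡ 3 (mod 11), x ≡ 29 (mod 61) ⇒ x ≡ 2225 (mod 15433).

2225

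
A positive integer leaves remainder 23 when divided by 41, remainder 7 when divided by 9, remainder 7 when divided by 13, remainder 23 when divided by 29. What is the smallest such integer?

130813

The moduli are pairwise coprime; N = 41·9·13·29 = 139113.
N/41 = 3393; 3393 ≡ 31 (mod 41); 31·4 ≡ 1, so inverse 4.
N/9 = 15457; 15457 ≡ 4 (mod 9); 4·7 ≡ 1, so inverse 7.
N/13 = 10701; 10701 ≡ 2 (mod 13); 2·7 ≡ 1, so inverse 7.
N/29 = 4797; 4797 ≡ 12 (mod 29); 12·17 ≡ 1, so inverse 17.
t ≡ 23·3393·4 + 7·15457·7 + 7·10701·7 + 23·4797·17 = 3469525.
3469525 mod 139113 = 130813.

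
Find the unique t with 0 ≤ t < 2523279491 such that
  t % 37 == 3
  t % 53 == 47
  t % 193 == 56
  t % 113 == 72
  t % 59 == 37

From t ≡ 3 (mod 37) write t = 3 + 37s. Substituting into t ≡ 47 (mod 53) gives 37s ≡ 44 (mod 53), and since 37⁻¹ ≡ 43 (mod 53), s ≡ 37. Hence t ≡ 3 + 37·37 = 1372 (mod 1961).
From t ≡ 1372 (mod 1961) write t = 1372 + 1961s. Substituting into t ≡ 56 (mod 193) gives 1961s ≡ 35 (mod 193), and since 31⁻¹ ≡ 137 (mod 193), s ≡ 163. Hence t ≡ 1372 + 1961·163 = 321015 (mod 378473).
From t ≡ 321015 (mod 378473) write t = 321015 + 378473s. Substituting into t ≡ 72 (mod 113) gives 378473s ≡ 90 (mod 113), and since 36⁻¹ ≡ 22 (mod 113), s ≡ 59. Hence t ≡ 321015 + 378473·59 = 22650922 (mod 42767449).
From t ≡ 22650922 (mod 42767449) write t = 22650922 + 42767449s. Substituting into t ≡ 37 (mod 59) gives 42767449s ≡ 41 (mod 59), and since 1⁻¹ ≡ 1 (mod 59), s ≡ 41. Hence t ≡ 22650922 + 42767449·41 = 1776116331 (mod 2523279491).

1776116331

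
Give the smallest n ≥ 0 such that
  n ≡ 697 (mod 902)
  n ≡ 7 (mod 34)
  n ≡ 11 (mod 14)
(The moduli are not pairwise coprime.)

7011

Combine the congruences pairwise.
gcd(902, 34) = 2 and 2 | (7 − 697), so the pair is consistent; merging gives n ≡ 7011 (mod 15334), where 15334 = lcm(902, 34).
gcd(15334, 14) = 2 and 2 | (11 − 7011), so the pair is consistent; merging gives n ≡ 7011 (mod 107338), where 107338 = lcm(15334, 14).
The solution is unique modulo lcm(902, 34, 14) = 107338.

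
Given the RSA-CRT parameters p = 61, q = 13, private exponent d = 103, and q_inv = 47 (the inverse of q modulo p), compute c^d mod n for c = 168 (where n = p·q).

350

d_p = d mod (p−1) = 103 mod 60 = 43; d_q = d mod (q−1) = 7.
m₁ = c^(d_p) mod p: c ≡ 46 (mod 61), and 46^43 mod 61 = 45.
m₂ = c^(d_q) mod q: c ≡ 12 (mod 13), and 12^7 mod 13 = 12.
h = q_inv·(m₁ − m₂) mod p = 47·(45 − 12) mod 61 = 26.
m = m₂ + h·q = 12 + 26·13 = 350.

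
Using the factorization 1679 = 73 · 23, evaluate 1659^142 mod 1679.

997

Mod 73: 1659 ≡ 53; by Fermat, exponent reduces to 142 mod 72 = 70; 53^70 ≡ 48 (mod 73).
Mod 23: 1659 ≡ 3; by Fermat, exponent reduces to 142 mod 22 = 10; 3^10 ≡ 8 (mod 23).
Combine by CRT: x ≡ 48 (mod 73), x ≡ 8 (mod 23) ⇒ x ≡ 997 (mod 1679).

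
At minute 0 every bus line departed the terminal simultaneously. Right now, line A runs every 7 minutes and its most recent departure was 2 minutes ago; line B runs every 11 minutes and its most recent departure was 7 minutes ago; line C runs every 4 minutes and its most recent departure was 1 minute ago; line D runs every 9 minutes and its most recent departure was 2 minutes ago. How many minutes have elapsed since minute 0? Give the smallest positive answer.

821

The moduli are pairwise coprime; N = 7·11·4·9 = 2772.
N/7 = 396; 396 ≡ 4 (mod 7); 4·2 ≡ 1, so inverse 2.
N/11 = 252; 252 ≡ 10 (mod 11); 10·10 ≡ 1, so inverse 10.
N/4 = 693; 693 ≡ 1 (mod 4), inverse 1.
N/9 = 308; 308 ≡ 2 (mod 9); 2·5 ≡ 1, so inverse 5.
t ≡ 2·396·2 + 7·252·10 + 1·693·1 + 2·308·5 = 22997.
22997 mod 2772 = 821.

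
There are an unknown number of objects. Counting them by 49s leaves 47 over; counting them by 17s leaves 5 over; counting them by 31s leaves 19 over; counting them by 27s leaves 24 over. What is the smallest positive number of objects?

From N ≡ 47 (mod 49) write N = 47 + 49t. Substituting into N ≡ 5 (mod 17) gives 49t ≡ 9 (mod 17), and since 15⁻¹ ≡ 8 (mod 17), t ≡ 4. Hence N ≡ 47 + 49·4 = 243 (mod 833).
From N ≡ 243 (mod 833) write N = 243 + 833t. Substituting into N ≡ 19 (mod 31) gives 833t ≡ 24 (mod 31), and since 27⁻¹ ≡ 23 (mod 31), t ≡ 25. Hence N ≡ 243 + 833·25 = 21068 (mod 25823).
From N ≡ 21068 (mod 25823) write N = 21068 + 25823t. Substituting into N ≡ 24 (mod 27) gives 25823t ≡ 16 (mod 27), and since 11⁻¹ ≡ 5 (mod 27), t ≡ 26. Hence N ≡ 21068 + 25823·26 = 692466 (mod 697221).

692466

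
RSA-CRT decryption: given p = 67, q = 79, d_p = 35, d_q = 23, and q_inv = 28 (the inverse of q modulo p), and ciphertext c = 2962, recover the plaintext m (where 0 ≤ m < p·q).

3747

m₁ = c^(d_p) mod p: c ≡ 14 (mod 67), and 14^35 mod 67 = 62.
m₂ = c^(d_q) mod q: c ≡ 39 (mod 79), and 39^23 mod 79 = 34.
h = q_inv·(m₁ − m₂) mod p = 28·(62 − 34) mod 67 = 47.
m = m₂ + h·q = 34 + 47·79 = 3747.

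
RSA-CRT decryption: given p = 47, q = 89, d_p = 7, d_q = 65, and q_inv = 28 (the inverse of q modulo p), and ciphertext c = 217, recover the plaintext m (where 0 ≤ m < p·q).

3754

m₁ = c^(d_p) mod p: c ≡ 29 (mod 47), and 29^7 mod 47 = 41.
m₂ = c^(d_q) mod q: c ≡ 39 (mod 89), and 39^65 mod 89 = 16.
h = q_inv·(m₁ − m₂) mod p = 28·(41 − 16) mod 47 = 42.
m = m₂ + h·q = 16 + 42·89 = 3754.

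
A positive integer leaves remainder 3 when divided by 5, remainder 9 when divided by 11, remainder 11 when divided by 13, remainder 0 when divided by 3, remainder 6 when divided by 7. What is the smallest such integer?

The moduli are pairwise coprime; N = 5·11·13·3·7 = 15015.
N/5 = 3003; 3003 ≡ 3 (mod 5); 3·2 ≡ 1, so inverse 2.
N/11 = 1365; 1365 ≡ 1 (mod 11), inverse 1.
N/13 = 1155; 1155 ≡ 11 (mod 13); 11·6 ≡ 1, so inverse 6.
N/3 = 5005; 5005 ≡ 1 (mod 3), inverse 1.
N/7 = 2145; 2145 ≡ 3 (mod 7); 3·5 ≡ 1, so inverse 5.
x ≡ 3·3003·2 + 9·1365·1 + 11·1155·6 + 0·5005·1 + 6·2145·5 = 170883.
170883 mod 15015 = 5718.

5718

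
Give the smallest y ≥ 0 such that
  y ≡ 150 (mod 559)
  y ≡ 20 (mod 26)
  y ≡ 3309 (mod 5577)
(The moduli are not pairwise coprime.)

gcd(559, 26) = 13 and 13 | (20 − 150), so the pair is consistent; merging gives y ≡ 150 (mod 1118), where 1118 = lcm(559, 26).
gcd(1118, 5577) = 13 and 13 | (3309 − 150), so the pair is consistent; merging gives y ≡ 399276 (mod 479622), where 479622 = lcm(1118, 5577).
The solution is unique modulo lcm(559, 26, 5577) = 479622.

399276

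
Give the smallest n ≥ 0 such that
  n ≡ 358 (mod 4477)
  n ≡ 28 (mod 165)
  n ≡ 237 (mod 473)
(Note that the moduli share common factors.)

Combine the congruences pairwise.
gcd(4477, 165) = 11 and 11 | (28 − 358), so the pair is consistent; merging gives n ≡ 358 (mod 67155), where 67155 = lcm(4477, 165).
gcd(67155, 473) = 11 and 11 | (237 − 358), so the pair is consistent; merging gives n ≡ 739063 (mod 2887665), where 2887665 = lcm(67155, 473).
The solution is unique modulo lcm(4477, 165, 473) = 2887665.

739063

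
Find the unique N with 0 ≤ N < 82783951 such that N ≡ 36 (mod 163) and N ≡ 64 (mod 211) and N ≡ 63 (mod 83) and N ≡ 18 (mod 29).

The moduli are pairwise coprime; M = 163·211·83·29 = 82783951.
M/163 = 507877; 507877 ≡ 132 (mod 163); 132·21 ≡ 1, so inverse 21.
M/211 = 392341; 392341 ≡ 92 (mod 211); 92·39 ≡ 1, so inverse 39.
M/83 = 997397; 997397 ≡ 69 (mod 83); 69·77 ≡ 1, so inverse 77.
M/29 = 2854619; 2854619 ≡ 4 (mod 29); 4·22 ≡ 1, so inverse 22.
N ≡ 36·507877·21 + 64·392341·39 + 63·997397·77 + 18·2854619·22 = 7332040119.
7332040119 mod 82783951 = 47052431.

47052431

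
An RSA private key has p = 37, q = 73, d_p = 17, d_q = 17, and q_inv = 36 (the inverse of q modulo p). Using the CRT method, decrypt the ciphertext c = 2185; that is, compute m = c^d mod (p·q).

2608

m₁ = c^(d_p) mod p: c ≡ 2 (mod 37), and 2^17 mod 37 = 18.
m₂ = c^(d_q) mod q: c ≡ 68 (mod 73), and 68^17 mod 73 = 53.
h = q_inv·(m₁ − m₂) mod p = 36·(18 − 53) mod 37 = 35.
m = m₂ + h·q = 53 + 35·73 = 2608.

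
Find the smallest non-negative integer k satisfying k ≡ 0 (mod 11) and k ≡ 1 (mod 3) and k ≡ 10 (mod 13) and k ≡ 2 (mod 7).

Combine the congruences pairwise.
From k ≡ 0 (mod 11) write k = 0 + 11t. Substituting into k ≡ 1 (mod 3) gives 11t ≡ 1 (mod 3), and since 2⁻¹ ≡ 2 (mod 3), t ≡ 2. Hence k ≡ 0 + 11·2 = 22 (mod 33).
From k ≡ 22 (mod 33) write k = 22 + 33t. Substituting into k ≡ 10 (mod 13) gives 33t ≡ 1 (mod 13), and since 7⁻¹ ≡ 2 (mod 13), t ≡ 2. Hence k ≡ 22 + 33·2 = 88 (mod 429).
From k ≡ 88 (mod 429) write k = 88 + 429t. Substituting into k ≡ 2 (mod 7) gives 429t ≡ 5 (mod 7), and since 2⁻¹ ≡ 4 (mod 7), t ≡ 6. Hence k ≡ 88 + 429·6 = 2662 (mod 3003).

2662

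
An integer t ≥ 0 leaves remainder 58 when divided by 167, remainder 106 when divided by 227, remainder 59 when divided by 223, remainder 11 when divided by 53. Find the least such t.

From t ≡ 58 (mod 167) write t = 58 + 167s. Substituting into t ≡ 106 (mod 227) gives 167s ≡ 48 (mod 227), and since 167⁻¹ ≡ 87 (mod 227), s ≡ 90. Hence t ≡ 58 + 167·90 = 15088 (mod 37909).
From t ≡ 15088 (mod 37909) write t = 15088 + 37909s. Substituting into t ≡ 59 (mod 223) gives 37909s ≡ 135 (mod 223), and since 222⁻¹ ≡ 222 (mod 223), s ≡ 88. Hence t ≡ 15088 + 37909·88 = 3351080 (mod 8453707).
From t ≡ 3351080 (mod 8453707) write t = 3351080 + 8453707s. Substituting into t ≡ 11 (mod 53) gives 8453707s ≡ 15 (mod 53), and since 48⁻¹ ≡ 21 (mod 53), s ≡ 50. Hence t ≡ 3351080 + 8453707·50 = 426036430 (mod 448046471).

426036430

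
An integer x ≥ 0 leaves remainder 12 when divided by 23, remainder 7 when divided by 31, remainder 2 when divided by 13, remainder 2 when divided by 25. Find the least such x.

168027

The moduli are pairwise coprime; N = 23·31·13·25 = 231725.
N/23 = 10075; 10075 ≡ 1 (mod 23), inverse 1.
N/31 = 7475; 7475 ≡ 4 (mod 31); 4·8 ≡ 1, so inverse 8.
N/13 = 17825; 17825 ≡ 2 (mod 13); 2·7 ≡ 1, so inverse 7.
N/25 = 9269; 9269 ≡ 19 (mod 25); 19·4 ≡ 1, so inverse 4.
x ≡ 12·10075·1 + 7·7475·8 + 2·17825·7 + 2·9269·4 = 863202.
863202 mod 231725 = 168027.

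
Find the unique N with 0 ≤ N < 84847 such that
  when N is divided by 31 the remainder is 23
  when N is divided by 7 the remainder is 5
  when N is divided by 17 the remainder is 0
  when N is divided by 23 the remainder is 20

Combine the congruences pairwise.
From N ≡ 23 (mod 31) write N = 23 + 31t. Substituting into N ≡ 5 (mod 7) gives 31t ≡ 3 (mod 7), and since 3⁻¹ ≡ 5 (mod 7), t ≡ 1. Hence N ≡ 23 + 31·1 = 54 (mod 217).
From N ≡ 54 (mod 217) write N = 54 + 217t. Substituting into N ≡ 0 (mod 17) gives 217t ≡ 14 (mod 17), and since 13⁻¹ ≡ 4 (mod 17), t ≡ 5. Hence N ≡ 54 + 217·5 = 1139 (mod 3689).
From N ≡ 1139 (mod 3689) write N = 1139 + 3689t. Substituting into N ≡ 20 (mod 23) gives 3689t ≡ 8 (mod 23), and since 9⁻¹ ≡ 18 (mod 23), t ≡ 6. Hence N ≡ 1139 + 3689·6 = 23273 (mod 84847).

23273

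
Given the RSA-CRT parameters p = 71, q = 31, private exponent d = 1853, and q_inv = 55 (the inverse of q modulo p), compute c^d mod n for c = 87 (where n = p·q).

d_p = d mod (p−1) = 1853 mod 70 = 33; d_q = d mod (q−1) = 23.
m₁ = c^(d_p) mod p: c ≡ 16 (mod 71), and 16^33 mod 71 = 38.
m₂ = c^(d_q) mod q: c ≡ 25 (mod 31), and 25^23 mod 31 = 5.
h = q_inv·(m₁ − m₂) mod p = 55·(38 − 5) mod 71 = 40.
m = m₂ + h·q = 5 + 40·31 = 1245.

1245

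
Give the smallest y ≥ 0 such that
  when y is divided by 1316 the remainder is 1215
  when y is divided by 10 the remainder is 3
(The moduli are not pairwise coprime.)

5163

Combine the congruences pairwise.
gcd(1316, 10) = 2 and 2 | (3 − 1215), so the pair is consistent; merging gives y ≡ 5163 (mod 6580), where 6580 = lcm(1316, 10).
The solution is unique modulo lcm(1316, 10) = 6580.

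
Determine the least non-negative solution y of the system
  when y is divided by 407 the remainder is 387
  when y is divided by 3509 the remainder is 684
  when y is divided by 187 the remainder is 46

498962

gcd(407, 3509) = 11 and 11 | (684 − 387), so the pair is consistent; merging gives y ≡ 109463 (mod 129833), where 129833 = lcm(407, 3509).
gcd(129833, 187) = 11 and 11 | (46 − 109463), so the pair is consistent; merging gives y ≡ 498962 (mod 2207161), where 2207161 = lcm(129833, 187).
The solution is unique modulo lcm(407, 3509, 187) = 2207161.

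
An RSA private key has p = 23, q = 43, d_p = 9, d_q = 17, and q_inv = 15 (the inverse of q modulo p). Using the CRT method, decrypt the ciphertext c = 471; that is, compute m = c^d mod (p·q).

594

m₁ = c^(d_p) mod p: c ≡ 11 (mod 23), and 11^9 mod 23 = 19.
m₂ = c^(d_q) mod q: c ≡ 41 (mod 43), and 41^17 mod 43 = 35.
h = q_inv·(m₁ − m₂) mod p = 15·(19 − 35) mod 23 = 13.
m = m₂ + h·q = 35 + 13·43 = 594.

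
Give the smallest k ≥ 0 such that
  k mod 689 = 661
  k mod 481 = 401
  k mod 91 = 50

gcd(689, 481) = 13 and 13 | (401 − 661), so the pair is consistent; merging gives k ≡ 6173 (mod 25493), where 25493 = lcm(689, 481).
gcd(25493, 91) = 13 and 13 | (50 − 6173), so the pair is consistent; merging gives k ≡ 133638 (mod 178451), where 178451 = lcm(25493, 91).
The solution is unique modulo lcm(689, 481, 91) = 178451.

133638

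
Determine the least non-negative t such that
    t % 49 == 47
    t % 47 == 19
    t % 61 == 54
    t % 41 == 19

The moduli are pairwise coprime; N = 49·47·61·41 = 5759803.
N/49 = 117547; 117547 ≡ 45 (mod 49); 45·12 ≡ 1, so inverse 12.
N/47 = 122549; 122549 ≡ 20 (mod 47); 20·40 ≡ 1, so inverse 40.
N/61 = 94423; 94423 ≡ 56 (mod 61); 56·12 ≡ 1, so inverse 12.
N/41 = 140483; 140483 ≡ 17 (mod 41); 17·29 ≡ 1, so inverse 29.
t ≡ 47·117547·12 + 19·122549·40 + 54·94423·12 + 19·140483·29 = 298025985.
298025985 mod 5759803 = 4276032.

4276032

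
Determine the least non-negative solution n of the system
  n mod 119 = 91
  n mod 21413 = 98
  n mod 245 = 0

1477595

gcd(119, 21413) = 7 and 7 | (98 − 91), so the pair is consistent; merging gives n ≡ 21511 (mod 364021), where 364021 = lcm(119, 21413).
gcd(364021, 245) = 49 and 49 | (0 − 21511), so the pair is consistent; merging gives n ≡ 1477595 (mod 1820105), where 1820105 = lcm(364021, 245).
The solution is unique modulo lcm(119, 21413, 245) = 1820105.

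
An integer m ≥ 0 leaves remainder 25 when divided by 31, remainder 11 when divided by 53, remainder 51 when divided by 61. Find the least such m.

99969

The moduli are pairwise coprime; N = 31·53·61 = 100223.
N/31 = 3233; 3233 ≡ 9 (mod 31); 9·7 ≡ 1, so inverse 7.
N/53 = 1891; 1891 ≡ 36 (mod 53); 36·28 ≡ 1, so inverse 28.
N/61 = 1643; 1643 ≡ 57 (mod 61); 57·15 ≡ 1, so inverse 15.
m ≡ 25·3233·7 + 11·1891·28 + 51·1643·15 = 2405098.
2405098 mod 100223 = 99969.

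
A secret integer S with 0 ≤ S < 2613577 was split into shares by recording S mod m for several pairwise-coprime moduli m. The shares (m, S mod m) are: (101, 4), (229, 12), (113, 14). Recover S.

1337143

Combine the congruences pairwise.
From S ≡ 4 (mod 101) write S = 4 + 101t. Substituting into S ≡ 12 (mod 229) gives 101t ≡ 8 (mod 229), and since 101⁻¹ ≡ 195 (mod 229), t ≡ 186. Hence S ≡ 4 + 101·186 = 18790 (mod 23129).
From S ≡ 18790 (mod 23129) write S = 18790 + 23129t. Substituting into S ≡ 14 (mod 113) gives 23129t ≡ 95 (mod 113), and since 77⁻¹ ≡ 91 (mod 113), t ≡ 57. Hence S ≡ 18790 + 23129·57 = 1337143 (mod 2613577).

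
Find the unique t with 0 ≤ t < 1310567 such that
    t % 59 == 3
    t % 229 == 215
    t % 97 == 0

1217350

The moduli are pairwise coprime; N = 59·229·97 = 1310567.
N/59 = 22213; 22213 ≡ 29 (mod 59); 29·57 ≡ 1, so inverse 57.
N/229 = 5723; 5723 ≡ 227 (mod 229); 227·114 ≡ 1, so inverse 114.
N/97 = 13511; 13511 ≡ 28 (mod 97); 28·52 ≡ 1, so inverse 52.
t ≡ 3·22213·57 + 215·5723·114 + 0·13511·52 = 144069153.
144069153 mod 1310567 = 1217350.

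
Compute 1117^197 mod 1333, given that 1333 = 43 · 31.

Mod 43: 1117 ≡ 42; by Fermat, exponent reduces to 197 mod 42 = 29; 42^29 ≡ 42 (mod 43).
Mod 31: 1117 ≡ 1; by Fermat, exponent reduces to 197 mod 30 = 17; 1^17 ≡ 1 (mod 31).
Combine by CRT: x ≡ 42 (mod 43), x ≡ 1 (mod 31) ⇒ x ≡ 1117 (mod 1333).

1117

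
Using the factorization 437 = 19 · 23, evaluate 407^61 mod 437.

27

Mod 19: 407 ≡ 8; by Fermat, exponent reduces to 61 mod 18 = 7; 8^7 ≡ 8 (mod 19).
Mod 23: 407 ≡ 16; by Fermat, exponent reduces to 61 mod 22 = 17; 16^17 ≡ 4 (mod 23).
Combine by CRT: x ≡ 8 (mod 19), x ≡ 4 (mod 23) ⇒ x ≡ 27 (mod 437).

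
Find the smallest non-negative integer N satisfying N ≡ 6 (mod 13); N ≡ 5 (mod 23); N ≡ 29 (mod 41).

Combine the congruences pairwise.
From N ≡ 6 (mod 13) write N = 6 + 13t. Substituting into N ≡ 5 (mod 23) gives 13t ≡ 22 (mod 23), and since 13⁻¹ ≡ 16 (mod 23), t ≡ 7. Hence N ≡ 6 + 13·7 = 97 (mod 299).
From N ≡ 97 (mod 299) write N = 97 + 299t. Substituting into N ≡ 29 (mod 41) gives 299t ≡ 14 (mod 41), and since 12⁻¹ ≡ 24 (mod 41), t ≡ 8. Hence N ≡ 97 + 299·8 = 2489 (mod 12259).

2489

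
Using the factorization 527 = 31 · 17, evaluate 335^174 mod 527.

32

Mod 31: 335 ≡ 25; by Fermat, exponent reduces to 174 mod 30 = 24; 25^24 ≡ 1 (mod 31).
Mod 17: 335 ≡ 12; by Fermat, exponent reduces to 174 mod 16 = 14; 12^14 ≡ 15 (mod 17).
Combine by CRT: x ≡ 1 (mod 31), x ≡ 15 (mod 17) ⇒ x ≡ 32 (mod 527).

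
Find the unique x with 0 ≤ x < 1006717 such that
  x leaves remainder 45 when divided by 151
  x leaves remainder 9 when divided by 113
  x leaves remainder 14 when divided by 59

393249

From x ≡ 45 (mod 151) write x = 45 + 151t. Substituting into x ≡ 9 (mod 113) gives 151t ≡ 77 (mod 113), and since 38⁻¹ ≡ 3 (mod 113), t ≡ 5. Hence x ≡ 45 + 151·5 = 800 (mod 17063).
From x ≡ 800 (mod 17063) write x = 800 + 17063t. Substituting into x ≡ 14 (mod 59) gives 17063t ≡ 40 (mod 59), and since 12⁻¹ ≡ 5 (mod 59), t ≡ 23. Hence x ≡ 800 + 17063·23 = 393249 (mod 1006717).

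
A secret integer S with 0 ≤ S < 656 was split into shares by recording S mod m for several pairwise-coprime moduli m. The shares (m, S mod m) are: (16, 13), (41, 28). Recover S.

Combine the congruences pairwise.
From S ≡ 13 (mod 16) write S = 13 + 16t. Substituting into S ≡ 28 (mod 41) gives 16t ≡ 15 (mod 41), and since 16⁻¹ ≡ 18 (mod 41), t ≡ 24. Hence S ≡ 13 + 16·24 = 397 (mod 656).

397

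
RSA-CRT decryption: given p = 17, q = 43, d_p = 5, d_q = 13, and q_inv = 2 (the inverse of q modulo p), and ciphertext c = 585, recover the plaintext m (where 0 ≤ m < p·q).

m₁ = c^(d_p) mod p: c ≡ 7 (mod 17), and 7^5 mod 17 = 11.
m₂ = c^(d_q) mod q: c ≡ 26 (mod 43), and 26^13 mod 43 = 30.
h = q_inv·(m₁ − m₂) mod p = 2·(11 − 30) mod 17 = 13.
m = m₂ + h·q = 30 + 13·43 = 589.

589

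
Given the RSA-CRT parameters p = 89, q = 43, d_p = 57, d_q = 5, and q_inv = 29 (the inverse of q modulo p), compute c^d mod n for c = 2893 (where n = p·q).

2915

m₁ = c^(d_p) mod p: c ≡ 45 (mod 89), and 45^57 mod 89 = 67.
m₂ = c^(d_q) mod q: c ≡ 12 (mod 43), and 12^5 mod 43 = 34.
h = q_inv·(m₁ − m₂) mod p = 29·(67 − 34) mod 89 = 67.
m = m₂ + h·q = 34 + 67·43 = 2915.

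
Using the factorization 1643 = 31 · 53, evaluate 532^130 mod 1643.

Mod 31: 532 ≡ 5; by Fermat, exponent reduces to 130 mod 30 = 10; 5^10 ≡ 5 (mod 31).
Mod 53: 532 ≡ 2; by Fermat, exponent reduces to 130 mod 52 = 26; 2^26 ≡ 52 (mod 53).
Combine by CRT: x ≡ 5 (mod 31), x ≡ 52 (mod 53) ⇒ x ≡ 1059 (mod 1643).

1059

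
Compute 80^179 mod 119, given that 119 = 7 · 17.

96

Mod 7: 80 ≡ 3; by Fermat, exponent reduces to 179 mod 6 = 5; 3^5 ≡ 5 (mod 7).
Mod 17: 80 ≡ 12; by Fermat, exponent reduces to 179 mod 16 = 3; 12^3 ≡ 11 (mod 17).
Combine by CRT: x ≡ 5 (mod 7), x ≡ 11 (mod 17) ⇒ x ≡ 96 (mod 119).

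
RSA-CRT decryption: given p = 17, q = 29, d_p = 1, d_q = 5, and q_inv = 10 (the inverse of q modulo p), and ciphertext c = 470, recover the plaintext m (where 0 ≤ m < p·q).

62

m₁ = c^(d_p) mod p: c ≡ 11 (mod 17), and 11^1 mod 17 = 11.
m₂ = c^(d_q) mod q: c ≡ 6 (mod 29), and 6^5 mod 29 = 4.
h = q_inv·(m₁ − m₂) mod p = 10·(11 − 4) mod 17 = 2.
m = m₂ + h·q = 4 + 2·29 = 62.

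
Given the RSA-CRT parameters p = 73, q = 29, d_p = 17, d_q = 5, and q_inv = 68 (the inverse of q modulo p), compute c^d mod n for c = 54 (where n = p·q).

m₁ = c^(d_p) mod p: c ≡ 54 (mod 73), and 54^17 mod 73 = 50.
m₂ = c^(d_q) mod q: c ≡ 25 (mod 29), and 25^5 mod 29 = 20.
h = q_inv·(m₁ − m₂) mod p = 68·(50 − 20) mod 73 = 69.
m = m₂ + h·q = 20 + 69·29 = 2021.

2021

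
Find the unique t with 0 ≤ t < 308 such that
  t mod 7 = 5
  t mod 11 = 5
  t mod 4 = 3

159

The moduli are pairwise coprime; N = 7·11·4 = 308.
N/7 = 44; 44 ≡ 2 (mod 7); 2·4 ≡ 1, so inverse 4.
N/11 = 28; 28 ≡ 6 (mod 11); 6·2 ≡ 1, so inverse 2.
N/4 = 77; 77 ≡ 1 (mod 4), inverse 1.
t ≡ 5·44·4 + 5·28·2 + 3·77·1 = 1391.
1391 mod 308 = 159.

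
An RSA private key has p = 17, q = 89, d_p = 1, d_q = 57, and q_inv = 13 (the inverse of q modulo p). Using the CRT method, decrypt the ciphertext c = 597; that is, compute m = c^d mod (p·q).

m₁ = c^(d_p) mod p: c ≡ 2 (mod 17), and 2^1 mod 17 = 2.
m₂ = c^(d_q) mod q: c ≡ 63 (mod 89), and 63^57 mod 89 = 76.
h = q_inv·(m₁ − m₂) mod p = 13·(2 − 76) mod 17 = 7.
m = m₂ + h·q = 76 + 7·89 = 699.

699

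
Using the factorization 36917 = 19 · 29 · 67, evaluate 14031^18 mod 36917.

26145

Mod 19: 14031 ≡ 9; since 18 | 18, by Fermat 9^18 ≡ 1 (mod 19).
Mod 29: 14031 ≡ 24; 24^18 ≡ 16 (mod 29).
Mod 67: 14031 ≡ 28; 28^18 ≡ 15 (mod 67).
Combine by CRT: x ≡ 1 (mod 19), x ≡ 16 (mod 29), x ≡ 15 (mod 67) ⇒ x ≡ 26145 (mod 36917).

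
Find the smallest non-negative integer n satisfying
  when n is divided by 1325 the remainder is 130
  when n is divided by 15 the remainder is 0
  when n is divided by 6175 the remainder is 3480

gcd(1325, 15) = 5 and 5 | (0 − 130), so the pair is consistent; merging gives n ≡ 1455 (mod 3975), where 3975 = lcm(1325, 15).
gcd(3975, 6175) = 25 and 25 | (3480 − 1455), so the pair is consistent; merging gives n ≡ 522180 (mod 981825), where 981825 = lcm(3975, 6175).
The solution is unique modulo lcm(1325, 15, 6175) = 981825.

522180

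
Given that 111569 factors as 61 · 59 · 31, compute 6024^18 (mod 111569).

Mod 61: 6024 ≡ 46; 46^18 ≡ 20 (mod 61).
Mod 59: 6024 ≡ 6; 6^18 ≡ 45 (mod 59).
Mod 31: 6024 ≡ 10; 10^18 ≡ 8 (mod 31).
Combine by CRT: x ≡ 20 (mod 61), x ≡ 45 (mod 59), x ≡ 8 (mod 31) ⇒ x ≡ 38572 (mod 111569).

38572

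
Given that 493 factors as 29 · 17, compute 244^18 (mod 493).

376

Mod 29: 244 ≡ 12; 12^18 ≡ 28 (mod 29).
Mod 17: 244 ≡ 6; by Fermat, exponent reduces to 18 mod 16 = 2; 6^2 ≡ 2 (mod 17).
Combine by CRT: x ≡ 28 (mod 29), x ≡ 2 (mod 17) ⇒ x ≡ 376 (mod 493).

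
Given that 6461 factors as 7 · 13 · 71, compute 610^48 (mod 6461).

2367

Mod 7: 610 ≡ 1; since 6 | 48, by Fermat 1^48 ≡ 1 (mod 7).
Mod 13: 610 ≡ 12; since 12 | 48, by Fermat 12^48 ≡ 1 (mod 13).
Mod 71: 610 ≡ 42; 42^48 ≡ 24 (mod 71).
Combine by CRT: x ≡ 1 (mod 7), x ≡ 1 (mod 13), x ≡ 24 (mod 71) ⇒ x ≡ 2367 (mod 6461).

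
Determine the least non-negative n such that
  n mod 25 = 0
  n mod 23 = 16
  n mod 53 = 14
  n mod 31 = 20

341175

From n ≡ 0 (mod 25) write n = 0 + 25t. Substituting into n ≡ 16 (mod 23) gives 25t ≡ 16 (mod 23), and since 2⁻¹ ≡ 12 (mod 23), t ≡ 8. Hence n ≡ 0 + 25·8 = 200 (mod 575).
From n ≡ 200 (mod 575) write n = 200 + 575t. Substituting into n ≡ 14 (mod 53) gives 575t ≡ 26 (mod 53), and since 45⁻¹ ≡ 33 (mod 53), t ≡ 10. Hence n ≡ 200 + 575·10 = 5950 (mod 30475).
From n ≡ 5950 (mod 30475) write n = 5950 + 30475t. Substituting into n ≡ 20 (mod 31) gives 30475t ≡ 22 (mod 31), and since 2⁻¹ ≡ 16 (mod 31), t ≡ 11. Hence n ≡ 5950 + 30475·11 = 341175 (mod 944725).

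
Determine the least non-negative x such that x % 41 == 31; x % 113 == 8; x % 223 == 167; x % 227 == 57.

47058519

The moduli are pairwise coprime; N = 41·113·223·227 = 234527093.
N/41 = 5720173; 5720173 ≡ 17 (mod 41); 17·29 ≡ 1, so inverse 29.
N/113 = 2075461; 2075461 ≡ 103 (mod 113); 103·79 ≡ 1, so inverse 79.
N/223 = 1051691; 1051691 ≡ 23 (mod 223); 23·97 ≡ 1, so inverse 97.
N/227 = 1033159; 1033159 ≡ 82 (mod 227); 82·36 ≡ 1, so inverse 36.
x ≡ 31·5720173·29 + 8·2075461·79 + 167·1051691·97 + 57·1033159·36 = 25610511656.
25610511656 mod 234527093 = 47058519.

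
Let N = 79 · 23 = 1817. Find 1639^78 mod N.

949

Mod 79: 1639 ≡ 59; since 78 | 78, by Fermat 59^78 ≡ 1 (mod 79).
Mod 23: 1639 ≡ 6; by Fermat, exponent reduces to 78 mod 22 = 12; 6^12 ≡ 6 (mod 23).
Combine by CRT: x ≡ 1 (mod 79), x ≡ 6 (mod 23) ⇒ x ≡ 949 (mod 1817).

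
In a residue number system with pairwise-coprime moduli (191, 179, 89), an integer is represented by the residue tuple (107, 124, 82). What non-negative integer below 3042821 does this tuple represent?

From x ≡ 107 (mod 191) write x = 107 + 191t. Substituting into x ≡ 124 (mod 179) gives 191t ≡ 17 (mod 179), and since 12⁻¹ ≡ 15 (mod 179), t ≡ 76. Hence x ≡ 107 + 191·76 = 14623 (mod 34189).
From x ≡ 14623 (mod 34189) write x = 14623 + 34189t. Substituting into x ≡ 82 (mod 89) gives 34189t ≡ 55 (mod 89), and since 13⁻¹ ≡ 48 (mod 89), t ≡ 59. Hence x ≡ 14623 + 34189·59 = 2031774 (mod 3042821).

2031774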